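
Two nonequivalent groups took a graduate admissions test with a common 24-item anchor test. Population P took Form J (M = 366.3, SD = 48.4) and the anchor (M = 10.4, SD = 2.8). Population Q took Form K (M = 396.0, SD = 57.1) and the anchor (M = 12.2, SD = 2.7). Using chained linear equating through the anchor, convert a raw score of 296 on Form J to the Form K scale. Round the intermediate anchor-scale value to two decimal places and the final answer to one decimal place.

271.9

Form J → anchor (Population P): v = (2.8/48.4)(296 − 366.3) + 10.4 = 6.33
anchor → Form K (Population Q): y = (57.1/2.7)(6.33 − 12.2) + 396.0 = 271.9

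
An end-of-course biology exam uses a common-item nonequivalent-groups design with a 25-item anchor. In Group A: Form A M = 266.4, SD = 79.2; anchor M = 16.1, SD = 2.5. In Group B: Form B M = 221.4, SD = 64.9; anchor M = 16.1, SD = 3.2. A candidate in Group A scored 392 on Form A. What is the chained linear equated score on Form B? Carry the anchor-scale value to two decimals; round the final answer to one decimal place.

Form A → anchor (Group A): v = (2.5/79.2)(392 − 266.4) + 16.1 = 20.06
anchor → Form B (Group B): y = (64.9/3.2)(20.06 − 16.1) + 221.4 = 301.7

301.7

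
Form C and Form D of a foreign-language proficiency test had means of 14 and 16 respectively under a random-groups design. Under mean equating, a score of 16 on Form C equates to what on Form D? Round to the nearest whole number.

Mean equating: y = x + (M_Y − M_X) = 16 + (16 − 14) = 18

18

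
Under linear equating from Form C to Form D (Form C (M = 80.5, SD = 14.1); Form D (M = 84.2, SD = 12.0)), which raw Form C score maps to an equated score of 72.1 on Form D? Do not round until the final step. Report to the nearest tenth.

Invert y = (SD_Y/SD_X)(x − M_X) + M_Y:
x = (SD_X/SD_Y)(y − M_Y) + M_X = (14.1/12.0)(72.1 − 84.2) + 80.5
x = 1.175000 × -12.100 + 80.5 = 66.3

66.3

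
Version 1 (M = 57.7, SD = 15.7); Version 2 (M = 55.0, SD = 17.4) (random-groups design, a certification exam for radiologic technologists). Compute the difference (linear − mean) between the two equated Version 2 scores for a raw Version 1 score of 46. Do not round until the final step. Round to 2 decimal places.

Mean-equated: 46 + (55.0 − 57.7) = 43.30
Linear-equated: (17.4/15.7)(46 − 57.7) + 55.0 = 42.033
Difference = 42.033 − 43.30 = -1.27

-1.27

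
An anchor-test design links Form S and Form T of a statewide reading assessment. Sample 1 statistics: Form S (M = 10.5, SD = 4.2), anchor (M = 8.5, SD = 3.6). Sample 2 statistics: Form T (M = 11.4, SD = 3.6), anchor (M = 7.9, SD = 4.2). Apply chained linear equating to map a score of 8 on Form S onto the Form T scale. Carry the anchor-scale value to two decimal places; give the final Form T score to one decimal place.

Form S → anchor (Sample 1): v = (3.6/4.2)(8 − 10.5) + 8.5 = 6.36
anchor → Form T (Sample 2): y = (3.6/4.2)(6.36 − 7.9) + 11.4 = 10.1

10.1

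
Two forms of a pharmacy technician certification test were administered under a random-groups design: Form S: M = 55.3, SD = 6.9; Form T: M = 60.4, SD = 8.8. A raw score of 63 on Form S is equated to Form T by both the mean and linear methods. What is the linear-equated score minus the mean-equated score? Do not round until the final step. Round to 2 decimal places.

2.12

Mean-equated: 63 + (60.4 − 55.3) = 68.10
Linear-equated: (8.8/6.9)(63 − 55.3) + 60.4 = 70.220
Difference = 70.220 − 68.10 = 2.12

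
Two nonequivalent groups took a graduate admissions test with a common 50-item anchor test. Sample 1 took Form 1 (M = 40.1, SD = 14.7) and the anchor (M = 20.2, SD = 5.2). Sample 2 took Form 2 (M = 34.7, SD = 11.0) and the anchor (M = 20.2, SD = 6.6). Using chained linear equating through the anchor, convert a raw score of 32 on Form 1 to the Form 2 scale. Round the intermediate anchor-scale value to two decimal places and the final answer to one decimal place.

Form 1 → anchor (Sample 1): v = (5.2/14.7)(32 − 40.1) + 20.2 = 17.33
anchor → Form 2 (Sample 2): y = (11.0/6.6)(17.33 − 20.2) + 34.7 = 29.9

29.9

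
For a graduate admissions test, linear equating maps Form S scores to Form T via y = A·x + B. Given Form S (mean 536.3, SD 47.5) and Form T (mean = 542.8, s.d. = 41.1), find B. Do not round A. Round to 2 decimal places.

78.76

A = SD_Y / SD_X = 41.1 / 47.5 = 0.865263
B = M_Y − A·M_X = 542.8 − 0.865263 × 536.3 = 78.76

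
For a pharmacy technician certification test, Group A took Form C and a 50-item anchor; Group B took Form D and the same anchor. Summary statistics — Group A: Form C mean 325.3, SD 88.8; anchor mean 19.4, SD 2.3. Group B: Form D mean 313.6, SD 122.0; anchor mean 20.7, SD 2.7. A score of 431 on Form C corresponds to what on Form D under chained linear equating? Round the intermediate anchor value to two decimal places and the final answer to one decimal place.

378.7

Form C → anchor (Group A): v = (2.3/88.8)(431 − 325.3) + 19.4 = 22.14
anchor → Form D (Group B): y = (122.0/2.7)(22.14 − 20.7) + 313.6 = 378.7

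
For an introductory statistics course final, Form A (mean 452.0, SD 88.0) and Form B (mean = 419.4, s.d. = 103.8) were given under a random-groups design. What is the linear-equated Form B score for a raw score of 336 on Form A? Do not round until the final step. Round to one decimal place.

282.6

Linear equating: y = (SD_Y/SD_X)(x − M_X) + M_Y
y = (103.8/88.0)(336 − 452.0) + 419.4
y = 1.179545 × -116.0 + 419.4 = -136.8273 + 419.4 = 282.6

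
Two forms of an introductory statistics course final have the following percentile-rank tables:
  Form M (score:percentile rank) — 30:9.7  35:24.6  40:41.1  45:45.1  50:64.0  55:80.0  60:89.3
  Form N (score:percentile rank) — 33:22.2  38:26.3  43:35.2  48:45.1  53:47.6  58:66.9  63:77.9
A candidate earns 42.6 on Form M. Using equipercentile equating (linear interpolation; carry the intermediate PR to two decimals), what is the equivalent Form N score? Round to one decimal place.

47.0

PR of 42.6 on Form M: 41.1 + (42.6 − 40)/(45 − 40) × (45.1 − 41.1) = 43.18
On Form N, PR 43.18 falls between score 43 (PR 35.2) and 48 (PR 45.1).
Interpolate: 43 + (43.18 − 35.2)/(45.1 − 35.2) × (48 − 43) = 47.0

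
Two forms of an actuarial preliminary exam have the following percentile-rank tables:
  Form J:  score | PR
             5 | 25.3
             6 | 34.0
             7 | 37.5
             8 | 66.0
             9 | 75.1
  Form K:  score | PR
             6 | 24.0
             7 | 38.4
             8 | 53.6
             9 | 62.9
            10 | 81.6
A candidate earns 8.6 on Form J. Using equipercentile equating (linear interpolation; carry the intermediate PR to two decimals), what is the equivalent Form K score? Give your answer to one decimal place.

PR of 8.6 on Form J: 66.0 + (8.6 − 8)/(9 − 8) × (75.1 − 66.0) = 71.46
On Form K, PR 71.46 falls between score 9 (PR 62.9) and 10 (PR 81.6).
Interpolate: 9 + (71.46 − 62.9)/(81.6 − 62.9) × (10 − 9) = 9.5

9.5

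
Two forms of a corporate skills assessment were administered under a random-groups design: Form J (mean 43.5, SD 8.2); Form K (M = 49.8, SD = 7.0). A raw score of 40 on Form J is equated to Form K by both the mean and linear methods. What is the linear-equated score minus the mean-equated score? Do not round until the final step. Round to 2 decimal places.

Mean-equated: 40 + (49.8 − 43.5) = 46.30
Linear-equated: (7.0/8.2)(40 − 43.5) + 49.8 = 46.812
Difference = 46.812 − 46.30 = 0.51

0.51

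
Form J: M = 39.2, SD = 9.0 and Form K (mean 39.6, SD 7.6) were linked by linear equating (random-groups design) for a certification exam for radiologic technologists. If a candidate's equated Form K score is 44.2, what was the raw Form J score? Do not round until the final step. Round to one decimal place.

44.6

Invert y = (SD_Y/SD_X)(x − M_X) + M_Y:
x = (SD_X/SD_Y)(y − M_Y) + M_X = (9.0/7.6)(44.2 − 39.6) + 39.2
x = 1.184211 × 4.600 + 39.2 = 44.6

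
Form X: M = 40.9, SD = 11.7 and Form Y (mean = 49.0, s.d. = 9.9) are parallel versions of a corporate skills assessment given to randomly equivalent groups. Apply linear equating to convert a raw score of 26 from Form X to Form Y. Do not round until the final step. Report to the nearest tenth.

36.4

Linear equating: y = (SD_Y/SD_X)(x − M_X) + M_Y
y = (9.9/11.7)(26 − 40.9) + 49.0
y = 0.846154 × -14.9 + 49.0 = -12.6077 + 49.0 = 36.4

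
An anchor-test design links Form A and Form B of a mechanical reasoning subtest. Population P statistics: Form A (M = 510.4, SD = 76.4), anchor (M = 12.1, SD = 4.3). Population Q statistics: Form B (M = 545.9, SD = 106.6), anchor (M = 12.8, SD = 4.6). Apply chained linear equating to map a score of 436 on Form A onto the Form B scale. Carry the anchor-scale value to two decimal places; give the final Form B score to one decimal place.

Form A → anchor (Population P): v = (4.3/76.4)(436 − 510.4) + 12.1 = 7.91
anchor → Form B (Population Q): y = (106.6/4.6)(7.91 − 12.8) + 545.9 = 432.6

432.6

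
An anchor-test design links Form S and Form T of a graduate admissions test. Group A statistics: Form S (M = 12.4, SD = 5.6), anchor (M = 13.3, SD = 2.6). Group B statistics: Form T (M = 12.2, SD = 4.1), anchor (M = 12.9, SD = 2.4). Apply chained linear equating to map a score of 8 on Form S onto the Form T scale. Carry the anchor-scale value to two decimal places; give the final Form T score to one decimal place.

9.4

Form S → anchor (Group A): v = (2.6/5.6)(8 − 12.4) + 13.3 = 11.26
anchor → Form T (Group B): y = (4.1/2.4)(11.26 − 12.9) + 12.2 = 9.4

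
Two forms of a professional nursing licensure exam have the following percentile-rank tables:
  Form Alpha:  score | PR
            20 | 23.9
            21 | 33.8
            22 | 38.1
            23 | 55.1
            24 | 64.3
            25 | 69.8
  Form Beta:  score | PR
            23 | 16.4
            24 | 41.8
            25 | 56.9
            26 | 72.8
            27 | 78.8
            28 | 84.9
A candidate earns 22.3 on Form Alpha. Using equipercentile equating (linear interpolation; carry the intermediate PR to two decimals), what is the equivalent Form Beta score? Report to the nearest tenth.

PR of 22.3 on Form Alpha: 38.1 + (22.3 − 22)/(23 − 22) × (55.1 − 38.1) = 43.20
On Form Beta, PR 43.20 falls between score 24 (PR 41.8) and 25 (PR 56.9).
Interpolate: 24 + (43.20 − 41.8)/(56.9 − 41.8) × (25 − 24) = 24.1

24.1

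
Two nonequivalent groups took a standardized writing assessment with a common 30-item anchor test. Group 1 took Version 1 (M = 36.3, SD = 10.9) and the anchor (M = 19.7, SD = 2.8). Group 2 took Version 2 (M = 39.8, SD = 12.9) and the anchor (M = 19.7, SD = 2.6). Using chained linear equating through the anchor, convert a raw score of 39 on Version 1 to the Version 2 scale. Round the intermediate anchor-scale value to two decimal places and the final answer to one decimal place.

43.2

Version 1 → anchor (Group 1): v = (2.8/10.9)(39 − 36.3) + 19.7 = 20.39
anchor → Version 2 (Group 2): y = (12.9/2.6)(20.39 − 19.7) + 39.8 = 43.2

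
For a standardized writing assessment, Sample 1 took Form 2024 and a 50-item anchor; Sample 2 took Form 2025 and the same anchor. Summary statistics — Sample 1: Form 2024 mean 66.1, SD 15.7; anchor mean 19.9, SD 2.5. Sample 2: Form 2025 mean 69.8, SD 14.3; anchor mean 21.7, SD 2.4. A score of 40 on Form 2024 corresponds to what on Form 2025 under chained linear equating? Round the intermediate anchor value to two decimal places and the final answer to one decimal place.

34.3

Form 2024 → anchor (Sample 1): v = (2.5/15.7)(40 − 66.1) + 19.9 = 15.74
anchor → Form 2025 (Sample 2): y = (14.3/2.4)(15.74 − 21.7) + 69.8 = 34.3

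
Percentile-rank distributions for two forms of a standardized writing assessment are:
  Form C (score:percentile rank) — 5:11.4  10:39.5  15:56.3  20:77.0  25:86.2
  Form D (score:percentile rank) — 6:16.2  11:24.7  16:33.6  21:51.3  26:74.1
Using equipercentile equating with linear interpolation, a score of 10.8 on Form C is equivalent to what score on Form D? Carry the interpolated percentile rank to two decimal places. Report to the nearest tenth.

18.4

PR of 10.8 on Form C: 39.5 + (10.8 − 10)/(15 − 10) × (56.3 − 39.5) = 42.19
On Form D, PR 42.19 falls between score 16 (PR 33.6) and 21 (PR 51.3).
Interpolate: 16 + (42.19 − 33.6)/(51.3 − 33.6) × (21 − 16) = 18.4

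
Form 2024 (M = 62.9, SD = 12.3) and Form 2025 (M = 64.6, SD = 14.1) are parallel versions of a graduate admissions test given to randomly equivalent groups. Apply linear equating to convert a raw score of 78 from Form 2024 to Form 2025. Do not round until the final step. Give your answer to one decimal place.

Linear equating: y = (SD_Y/SD_X)(x − M_X) + M_Y
y = (14.1/12.3)(78 − 62.9) + 64.6
y = 1.146341 × 15.1 + 64.6 = 17.3098 + 64.6 = 81.9

81.9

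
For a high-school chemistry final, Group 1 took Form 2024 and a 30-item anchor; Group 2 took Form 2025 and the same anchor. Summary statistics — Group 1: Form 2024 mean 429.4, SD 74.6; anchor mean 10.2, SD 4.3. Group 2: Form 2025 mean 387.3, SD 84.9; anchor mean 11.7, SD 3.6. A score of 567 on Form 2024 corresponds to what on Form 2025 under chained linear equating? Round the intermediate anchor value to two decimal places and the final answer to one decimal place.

Form 2024 → anchor (Group 1): v = (4.3/74.6)(567 − 429.4) + 10.2 = 18.13
anchor → Form 2025 (Group 2): y = (84.9/3.6)(18.13 − 11.7) + 387.3 = 538.9

538.9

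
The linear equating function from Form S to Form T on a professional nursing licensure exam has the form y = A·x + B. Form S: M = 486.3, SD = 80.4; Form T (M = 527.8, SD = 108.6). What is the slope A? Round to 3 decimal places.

A = SD_Y / SD_X = 108.6 / 80.4 = 1.351

1.351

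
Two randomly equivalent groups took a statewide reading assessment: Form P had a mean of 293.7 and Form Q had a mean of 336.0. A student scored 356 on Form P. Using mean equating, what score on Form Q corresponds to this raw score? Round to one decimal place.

398.3

Mean equating: y = x + (M_Y − M_X) = 356 + (336.0 − 293.7) = 398.3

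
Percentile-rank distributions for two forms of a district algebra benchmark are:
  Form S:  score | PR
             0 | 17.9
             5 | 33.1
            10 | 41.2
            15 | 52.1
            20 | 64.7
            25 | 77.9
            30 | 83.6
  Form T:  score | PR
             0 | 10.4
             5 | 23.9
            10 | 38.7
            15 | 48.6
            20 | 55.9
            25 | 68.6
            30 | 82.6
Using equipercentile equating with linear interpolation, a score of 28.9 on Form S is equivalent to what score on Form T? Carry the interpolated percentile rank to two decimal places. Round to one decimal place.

PR of 28.9 on Form S: 77.9 + (28.9 − 25)/(30 − 25) × (83.6 − 77.9) = 82.35
On Form T, PR 82.35 falls between score 25 (PR 68.6) and 30 (PR 82.6).
Interpolate: 25 + (82.35 − 68.6)/(82.6 − 68.6) × (30 − 25) = 29.9

29.9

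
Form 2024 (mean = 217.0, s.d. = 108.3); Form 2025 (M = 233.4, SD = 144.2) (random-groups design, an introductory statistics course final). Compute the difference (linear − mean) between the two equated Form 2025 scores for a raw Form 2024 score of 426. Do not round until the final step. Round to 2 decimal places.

69.28

Mean-equated: 426 + (233.4 − 217.0) = 442.40
Linear-equated: (144.2/108.3)(426 − 217.0) + 233.4 = 511.681
Difference = 511.681 − 442.40 = 69.28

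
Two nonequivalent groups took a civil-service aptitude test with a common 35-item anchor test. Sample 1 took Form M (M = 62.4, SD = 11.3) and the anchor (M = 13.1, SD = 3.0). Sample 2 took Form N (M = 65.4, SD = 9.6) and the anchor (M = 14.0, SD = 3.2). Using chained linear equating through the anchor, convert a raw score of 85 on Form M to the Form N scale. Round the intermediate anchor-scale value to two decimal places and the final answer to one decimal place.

80.7

Form M → anchor (Sample 1): v = (3.0/11.3)(85 − 62.4) + 13.1 = 19.10
anchor → Form N (Sample 2): y = (9.6/3.2)(19.10 − 14.0) + 65.4 = 80.7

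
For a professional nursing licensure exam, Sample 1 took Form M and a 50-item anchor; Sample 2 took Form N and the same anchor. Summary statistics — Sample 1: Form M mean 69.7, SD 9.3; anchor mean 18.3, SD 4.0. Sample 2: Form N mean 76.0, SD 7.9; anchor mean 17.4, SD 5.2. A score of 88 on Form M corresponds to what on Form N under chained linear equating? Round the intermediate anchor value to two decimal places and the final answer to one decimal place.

Form M → anchor (Sample 1): v = (4.0/9.3)(88 − 69.7) + 18.3 = 26.17
anchor → Form N (Sample 2): y = (7.9/5.2)(26.17 − 17.4) + 76.0 = 89.3

89.3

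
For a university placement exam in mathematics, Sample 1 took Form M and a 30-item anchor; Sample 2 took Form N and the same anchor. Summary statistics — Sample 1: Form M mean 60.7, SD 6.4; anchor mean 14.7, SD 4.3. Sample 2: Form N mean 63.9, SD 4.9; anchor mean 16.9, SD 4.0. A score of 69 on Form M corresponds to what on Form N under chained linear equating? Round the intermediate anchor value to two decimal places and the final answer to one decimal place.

68.0

Form M → anchor (Sample 1): v = (4.3/6.4)(69 − 60.7) + 14.7 = 20.28
anchor → Form N (Sample 2): y = (4.9/4.0)(20.28 − 16.9) + 63.9 = 68.0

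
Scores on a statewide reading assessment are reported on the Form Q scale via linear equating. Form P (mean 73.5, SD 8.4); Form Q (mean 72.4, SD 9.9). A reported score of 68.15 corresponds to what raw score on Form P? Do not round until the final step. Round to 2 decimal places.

69.89

Invert y = (SD_Y/SD_X)(x − M_X) + M_Y:
x = (SD_X/SD_Y)(y − M_Y) + M_X = (8.4/9.9)(68.15 − 72.4) + 73.5
x = 0.848485 × -4.250 + 73.5 = 69.89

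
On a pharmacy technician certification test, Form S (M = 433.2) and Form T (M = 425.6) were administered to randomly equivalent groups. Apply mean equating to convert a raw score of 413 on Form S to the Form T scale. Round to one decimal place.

405.4

Mean equating: y = x + (M_Y − M_X) = 413 + (425.6 − 433.2) = 405.4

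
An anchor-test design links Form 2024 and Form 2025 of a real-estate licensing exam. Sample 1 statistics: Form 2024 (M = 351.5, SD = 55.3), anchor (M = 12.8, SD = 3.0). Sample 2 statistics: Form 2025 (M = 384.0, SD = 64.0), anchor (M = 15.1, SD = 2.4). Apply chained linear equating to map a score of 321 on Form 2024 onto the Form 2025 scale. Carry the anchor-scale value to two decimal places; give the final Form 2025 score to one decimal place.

278.7

Form 2024 → anchor (Sample 1): v = (3.0/55.3)(321 − 351.5) + 12.8 = 11.15
anchor → Form 2025 (Sample 2): y = (64.0/2.4)(11.15 − 15.1) + 384.0 = 278.7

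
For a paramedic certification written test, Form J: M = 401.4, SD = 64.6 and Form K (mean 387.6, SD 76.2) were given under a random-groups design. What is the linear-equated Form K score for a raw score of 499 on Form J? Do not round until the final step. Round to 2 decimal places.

502.73

Linear equating: y = (SD_Y/SD_X)(x − M_X) + M_Y
y = (76.2/64.6)(499 − 401.4) + 387.6
y = 1.179567 × 97.6 + 387.6 = 115.1257 + 387.6 = 502.73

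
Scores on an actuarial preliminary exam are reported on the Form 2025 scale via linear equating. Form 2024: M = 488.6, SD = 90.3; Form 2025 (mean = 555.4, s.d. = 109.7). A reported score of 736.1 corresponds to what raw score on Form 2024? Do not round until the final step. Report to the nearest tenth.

637.3

Invert y = (SD_Y/SD_X)(x − M_X) + M_Y:
x = (SD_X/SD_Y)(y − M_Y) + M_X = (90.3/109.7)(736.1 − 555.4) + 488.6
x = 0.823154 × 180.700 + 488.6 = 637.3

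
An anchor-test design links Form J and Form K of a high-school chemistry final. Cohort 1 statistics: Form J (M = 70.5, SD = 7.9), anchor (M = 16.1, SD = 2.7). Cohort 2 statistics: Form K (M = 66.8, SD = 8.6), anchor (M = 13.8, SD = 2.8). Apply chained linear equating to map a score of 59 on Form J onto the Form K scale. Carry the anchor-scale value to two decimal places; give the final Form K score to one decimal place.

Form J → anchor (Cohort 1): v = (2.7/7.9)(59 − 70.5) + 16.1 = 12.17
anchor → Form K (Cohort 2): y = (8.6/2.8)(12.17 − 13.8) + 66.8 = 61.8

61.8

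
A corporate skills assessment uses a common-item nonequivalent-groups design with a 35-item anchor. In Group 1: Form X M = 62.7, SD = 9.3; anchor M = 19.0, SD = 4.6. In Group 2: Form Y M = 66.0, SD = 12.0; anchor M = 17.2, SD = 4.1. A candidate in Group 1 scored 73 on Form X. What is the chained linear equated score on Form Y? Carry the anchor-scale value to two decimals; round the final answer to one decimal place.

Form X → anchor (Group 1): v = (4.6/9.3)(73 − 62.7) + 19.0 = 24.09
anchor → Form Y (Group 2): y = (12.0/4.1)(24.09 − 17.2) + 66.0 = 86.2

86.2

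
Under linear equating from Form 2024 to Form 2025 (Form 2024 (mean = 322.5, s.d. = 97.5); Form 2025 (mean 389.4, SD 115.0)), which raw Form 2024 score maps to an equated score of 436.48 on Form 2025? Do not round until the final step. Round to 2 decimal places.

Invert y = (SD_Y/SD_X)(x − M_X) + M_Y:
x = (SD_X/SD_Y)(y − M_Y) + M_X = (97.5/115.0)(436.48 − 389.4) + 322.5
x = 0.847826 × 47.080 + 322.5 = 362.42

362.42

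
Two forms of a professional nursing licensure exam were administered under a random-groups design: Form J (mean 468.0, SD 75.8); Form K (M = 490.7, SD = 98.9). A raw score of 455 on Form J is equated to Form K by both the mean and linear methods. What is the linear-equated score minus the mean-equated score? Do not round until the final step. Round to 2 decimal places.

Mean-equated: 455 + (490.7 − 468.0) = 477.70
Linear-equated: (98.9/75.8)(455 − 468.0) + 490.7 = 473.738
Difference = 473.738 − 477.70 = -3.96

-3.96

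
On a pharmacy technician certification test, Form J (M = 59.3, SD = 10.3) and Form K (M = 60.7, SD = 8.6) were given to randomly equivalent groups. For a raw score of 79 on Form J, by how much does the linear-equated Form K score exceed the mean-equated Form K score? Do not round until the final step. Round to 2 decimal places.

Mean-equated: 79 + (60.7 − 59.3) = 80.40
Linear-equated: (8.6/10.3)(79 − 59.3) + 60.7 = 77.149
Difference = 77.149 − 80.40 = -3.25

-3.25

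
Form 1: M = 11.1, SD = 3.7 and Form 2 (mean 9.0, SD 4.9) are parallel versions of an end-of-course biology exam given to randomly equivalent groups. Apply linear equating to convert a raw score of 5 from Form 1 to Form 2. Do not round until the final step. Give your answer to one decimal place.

0.9

Linear equating: y = (SD_Y/SD_X)(x − M_X) + M_Y
y = (4.9/3.7)(5 − 11.1) + 9.0
y = 1.324324 × -6.1 + 9.0 = -8.0784 + 9.0 = 0.9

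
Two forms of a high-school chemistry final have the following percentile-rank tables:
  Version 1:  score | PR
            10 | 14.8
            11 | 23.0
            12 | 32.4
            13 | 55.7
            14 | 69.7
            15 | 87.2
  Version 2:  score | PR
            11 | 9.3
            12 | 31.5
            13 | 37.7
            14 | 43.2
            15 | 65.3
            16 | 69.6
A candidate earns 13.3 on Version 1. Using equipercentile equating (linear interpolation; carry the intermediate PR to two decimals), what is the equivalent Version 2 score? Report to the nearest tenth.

14.8

PR of 13.3 on Version 1: 55.7 + (13.3 − 13)/(14 − 13) × (69.7 − 55.7) = 59.90
On Version 2, PR 59.90 falls between score 14 (PR 43.2) and 15 (PR 65.3).
Interpolate: 14 + (59.90 − 43.2)/(65.3 − 43.2) × (15 − 14) = 14.8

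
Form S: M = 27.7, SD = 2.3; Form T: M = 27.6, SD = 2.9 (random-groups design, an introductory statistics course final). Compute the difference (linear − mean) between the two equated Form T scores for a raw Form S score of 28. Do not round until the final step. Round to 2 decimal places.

Mean-equated: 28 + (27.6 − 27.7) = 27.90
Linear-equated: (2.9/2.3)(28 − 27.7) + 27.6 = 27.978
Difference = 27.978 − 27.90 = 0.08

0.08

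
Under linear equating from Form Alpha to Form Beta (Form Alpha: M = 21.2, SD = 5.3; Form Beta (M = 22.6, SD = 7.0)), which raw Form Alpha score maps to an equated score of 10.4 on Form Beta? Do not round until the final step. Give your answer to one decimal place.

12.0

Invert y = (SD_Y/SD_X)(x − M_X) + M_Y:
x = (SD_X/SD_Y)(y − M_Y) + M_X = (5.3/7.0)(10.4 − 22.6) + 21.2
x = 0.757143 × -12.200 + 21.2 = 12.0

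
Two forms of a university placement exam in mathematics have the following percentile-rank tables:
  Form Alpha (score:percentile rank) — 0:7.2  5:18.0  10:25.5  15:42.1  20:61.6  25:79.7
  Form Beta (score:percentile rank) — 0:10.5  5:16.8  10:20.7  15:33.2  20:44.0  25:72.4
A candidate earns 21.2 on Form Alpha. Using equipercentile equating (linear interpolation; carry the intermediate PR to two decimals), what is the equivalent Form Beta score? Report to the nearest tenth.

PR of 21.2 on Form Alpha: 61.6 + (21.2 − 20)/(25 − 20) × (79.7 − 61.6) = 65.94
On Form Beta, PR 65.94 falls between score 20 (PR 44.0) and 25 (PR 72.4).
Interpolate: 20 + (65.94 − 44.0)/(72.4 − 44.0) × (25 − 20) = 23.9

23.9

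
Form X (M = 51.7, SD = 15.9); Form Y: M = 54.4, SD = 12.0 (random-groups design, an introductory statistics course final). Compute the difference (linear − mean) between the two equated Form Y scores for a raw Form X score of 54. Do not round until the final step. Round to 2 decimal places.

Mean-equated: 54 + (54.4 − 51.7) = 56.70
Linear-equated: (12.0/15.9)(54 − 51.7) + 54.4 = 56.136
Difference = 56.136 − 56.70 = -0.56

-0.56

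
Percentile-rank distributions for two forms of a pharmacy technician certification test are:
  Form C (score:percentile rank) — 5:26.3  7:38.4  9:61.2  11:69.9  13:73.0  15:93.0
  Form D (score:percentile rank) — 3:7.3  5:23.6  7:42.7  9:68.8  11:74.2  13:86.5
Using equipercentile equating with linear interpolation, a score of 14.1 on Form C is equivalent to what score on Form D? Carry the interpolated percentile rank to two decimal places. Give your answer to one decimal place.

PR of 14.1 on Form C: 73.0 + (14.1 − 13)/(15 − 13) × (93.0 − 73.0) = 84.00
On Form D, PR 84.00 falls between score 11 (PR 74.2) and 13 (PR 86.5).
Interpolate: 11 + (84.00 − 74.2)/(86.5 − 74.2) × (13 − 11) = 12.6

12.6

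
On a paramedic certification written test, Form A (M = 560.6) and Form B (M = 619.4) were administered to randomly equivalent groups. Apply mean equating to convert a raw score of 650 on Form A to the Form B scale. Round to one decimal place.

708.8

Mean equating: y = x + (M_Y − M_X) = 650 + (619.4 − 560.6) = 708.8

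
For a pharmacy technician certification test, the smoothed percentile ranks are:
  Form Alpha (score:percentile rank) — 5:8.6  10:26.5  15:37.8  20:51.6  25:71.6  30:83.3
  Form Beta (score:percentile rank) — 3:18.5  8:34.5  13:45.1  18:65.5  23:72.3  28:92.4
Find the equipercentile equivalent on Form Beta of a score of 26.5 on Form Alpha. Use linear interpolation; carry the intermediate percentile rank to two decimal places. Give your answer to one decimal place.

PR of 26.5 on Form Alpha: 71.6 + (26.5 − 25)/(30 − 25) × (83.3 − 71.6) = 75.11
On Form Beta, PR 75.11 falls between score 23 (PR 72.3) and 28 (PR 92.4).
Interpolate: 23 + (75.11 − 72.3)/(92.4 − 72.3) × (28 − 23) = 23.7

23.7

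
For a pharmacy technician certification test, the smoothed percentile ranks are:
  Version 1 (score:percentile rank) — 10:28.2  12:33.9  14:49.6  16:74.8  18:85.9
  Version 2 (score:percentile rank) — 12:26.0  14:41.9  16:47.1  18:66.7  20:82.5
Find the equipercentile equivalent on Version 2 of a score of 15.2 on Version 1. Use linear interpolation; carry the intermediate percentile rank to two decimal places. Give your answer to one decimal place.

PR of 15.2 on Version 1: 49.6 + (15.2 − 14)/(16 − 14) × (74.8 − 49.6) = 64.72
On Version 2, PR 64.72 falls between score 16 (PR 47.1) and 18 (PR 66.7).
Interpolate: 16 + (64.72 − 47.1)/(66.7 − 47.1) × (18 − 16) = 17.8

17.8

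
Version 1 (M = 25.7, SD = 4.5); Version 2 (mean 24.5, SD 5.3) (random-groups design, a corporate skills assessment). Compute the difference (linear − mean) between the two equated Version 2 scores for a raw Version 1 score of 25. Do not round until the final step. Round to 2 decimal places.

Mean-equated: 25 + (24.5 − 25.7) = 23.80
Linear-equated: (5.3/4.5)(25 − 25.7) + 24.5 = 23.676
Difference = 23.676 − 23.80 = -0.12

-0.12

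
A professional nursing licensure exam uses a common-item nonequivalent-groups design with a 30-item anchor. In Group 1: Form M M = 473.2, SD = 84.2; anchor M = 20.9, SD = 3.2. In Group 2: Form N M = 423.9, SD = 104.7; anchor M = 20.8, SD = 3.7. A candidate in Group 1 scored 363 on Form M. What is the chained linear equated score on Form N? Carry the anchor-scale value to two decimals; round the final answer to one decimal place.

308.2

Form M → anchor (Group 1): v = (3.2/84.2)(363 − 473.2) + 20.9 = 16.71
anchor → Form N (Group 2): y = (104.7/3.7)(16.71 − 20.8) + 423.9 = 308.2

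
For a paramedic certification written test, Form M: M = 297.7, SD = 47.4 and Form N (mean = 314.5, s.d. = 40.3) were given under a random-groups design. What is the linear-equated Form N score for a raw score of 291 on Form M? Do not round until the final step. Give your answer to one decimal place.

Linear equating: y = (SD_Y/SD_X)(x − M_X) + M_Y
y = (40.3/47.4)(291 − 297.7) + 314.5
y = 0.850211 × -6.7 + 314.5 = -5.6964 + 314.5 = 308.8

308.8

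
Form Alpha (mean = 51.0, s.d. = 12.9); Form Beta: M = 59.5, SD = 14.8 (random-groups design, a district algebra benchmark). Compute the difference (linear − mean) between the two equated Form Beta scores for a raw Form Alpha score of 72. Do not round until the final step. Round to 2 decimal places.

Mean-equated: 72 + (59.5 − 51.0) = 80.50
Linear-equated: (14.8/12.9)(72 − 51.0) + 59.5 = 83.593
Difference = 83.593 − 80.50 = 3.09

3.09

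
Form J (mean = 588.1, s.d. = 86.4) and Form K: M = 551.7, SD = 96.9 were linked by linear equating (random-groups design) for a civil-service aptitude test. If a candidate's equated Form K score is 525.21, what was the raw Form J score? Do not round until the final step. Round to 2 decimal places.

564.48

Invert y = (SD_Y/SD_X)(x − M_X) + M_Y:
x = (SD_X/SD_Y)(y − M_Y) + M_X = (86.4/96.9)(525.21 − 551.7) + 588.1
x = 0.891641 × -26.490 + 588.1 = 564.48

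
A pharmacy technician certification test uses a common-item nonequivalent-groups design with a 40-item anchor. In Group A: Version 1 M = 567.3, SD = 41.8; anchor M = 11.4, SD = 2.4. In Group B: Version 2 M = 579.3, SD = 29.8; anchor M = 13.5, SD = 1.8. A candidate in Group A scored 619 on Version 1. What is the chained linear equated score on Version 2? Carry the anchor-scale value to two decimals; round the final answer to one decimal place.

593.7

Version 1 → anchor (Group A): v = (2.4/41.8)(619 − 567.3) + 11.4 = 14.37
anchor → Version 2 (Group B): y = (29.8/1.8)(14.37 − 13.5) + 579.3 = 593.7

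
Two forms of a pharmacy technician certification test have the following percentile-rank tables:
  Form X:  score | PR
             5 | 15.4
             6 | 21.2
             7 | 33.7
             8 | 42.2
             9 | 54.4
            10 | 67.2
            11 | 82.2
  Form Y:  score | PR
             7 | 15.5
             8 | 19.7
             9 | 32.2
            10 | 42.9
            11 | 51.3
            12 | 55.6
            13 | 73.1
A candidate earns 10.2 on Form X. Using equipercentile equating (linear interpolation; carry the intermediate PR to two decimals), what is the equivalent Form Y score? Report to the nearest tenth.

PR of 10.2 on Form X: 67.2 + (10.2 − 10)/(11 − 10) × (82.2 − 67.2) = 70.20
On Form Y, PR 70.20 falls between score 12 (PR 55.6) and 13 (PR 73.1).
Interpolate: 12 + (70.20 − 55.6)/(73.1 − 55.6) × (13 − 12) = 12.8

12.8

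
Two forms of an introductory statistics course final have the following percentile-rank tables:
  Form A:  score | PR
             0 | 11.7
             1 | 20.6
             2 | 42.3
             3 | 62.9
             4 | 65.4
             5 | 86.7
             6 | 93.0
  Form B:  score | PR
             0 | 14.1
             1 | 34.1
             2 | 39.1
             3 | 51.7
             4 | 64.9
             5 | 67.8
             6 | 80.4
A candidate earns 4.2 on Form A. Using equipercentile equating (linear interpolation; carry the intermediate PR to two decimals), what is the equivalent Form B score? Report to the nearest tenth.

PR of 4.2 on Form A: 65.4 + (4.2 − 4)/(5 − 4) × (86.7 − 65.4) = 69.66
On Form B, PR 69.66 falls between score 5 (PR 67.8) and 6 (PR 80.4).
Interpolate: 5 + (69.66 − 67.8)/(80.4 − 67.8) × (6 − 5) = 5.1

5.1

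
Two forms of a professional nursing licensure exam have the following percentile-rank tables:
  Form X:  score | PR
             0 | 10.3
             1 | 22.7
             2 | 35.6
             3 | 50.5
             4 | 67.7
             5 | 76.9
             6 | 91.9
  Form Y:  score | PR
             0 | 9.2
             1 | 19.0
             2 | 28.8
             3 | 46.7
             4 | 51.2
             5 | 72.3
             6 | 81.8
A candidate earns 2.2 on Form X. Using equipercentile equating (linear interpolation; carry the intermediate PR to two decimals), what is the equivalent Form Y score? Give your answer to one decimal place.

PR of 2.2 on Form X: 35.6 + (2.2 − 2)/(3 − 2) × (50.5 − 35.6) = 38.58
On Form Y, PR 38.58 falls between score 2 (PR 28.8) and 3 (PR 46.7).
Interpolate: 2 + (38.58 − 28.8)/(46.7 − 28.8) × (3 − 2) = 2.5

2.5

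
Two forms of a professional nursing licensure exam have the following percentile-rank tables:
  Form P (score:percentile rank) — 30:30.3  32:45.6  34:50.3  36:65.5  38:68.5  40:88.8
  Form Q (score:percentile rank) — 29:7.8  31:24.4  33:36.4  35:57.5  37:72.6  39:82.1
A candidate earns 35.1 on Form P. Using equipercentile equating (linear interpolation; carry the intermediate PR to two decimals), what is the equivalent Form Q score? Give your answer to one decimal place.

PR of 35.1 on Form P: 50.3 + (35.1 − 34)/(36 − 34) × (65.5 − 50.3) = 58.66
On Form Q, PR 58.66 falls between score 35 (PR 57.5) and 37 (PR 72.6).
Interpolate: 35 + (58.66 − 57.5)/(72.6 − 57.5) × (37 − 35) = 35.2

35.2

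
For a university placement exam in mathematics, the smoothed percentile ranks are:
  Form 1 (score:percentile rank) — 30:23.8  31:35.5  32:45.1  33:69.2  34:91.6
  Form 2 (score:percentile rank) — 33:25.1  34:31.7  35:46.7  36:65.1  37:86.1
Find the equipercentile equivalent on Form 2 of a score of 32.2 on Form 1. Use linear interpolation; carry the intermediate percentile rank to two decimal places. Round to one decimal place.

35.2

PR of 32.2 on Form 1: 45.1 + (32.2 − 32)/(33 − 32) × (69.2 − 45.1) = 49.92
On Form 2, PR 49.92 falls between score 35 (PR 46.7) and 36 (PR 65.1).
Interpolate: 35 + (49.92 − 46.7)/(65.1 − 46.7) × (36 − 35) = 35.2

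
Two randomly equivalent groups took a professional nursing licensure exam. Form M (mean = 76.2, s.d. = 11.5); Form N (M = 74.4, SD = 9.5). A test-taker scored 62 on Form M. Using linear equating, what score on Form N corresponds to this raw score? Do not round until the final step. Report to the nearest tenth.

Linear equating: y = (SD_Y/SD_X)(x − M_X) + M_Y
y = (9.5/11.5)(62 − 76.2) + 74.4
y = 0.826087 × -14.2 + 74.4 = -11.7304 + 74.4 = 62.7

62.7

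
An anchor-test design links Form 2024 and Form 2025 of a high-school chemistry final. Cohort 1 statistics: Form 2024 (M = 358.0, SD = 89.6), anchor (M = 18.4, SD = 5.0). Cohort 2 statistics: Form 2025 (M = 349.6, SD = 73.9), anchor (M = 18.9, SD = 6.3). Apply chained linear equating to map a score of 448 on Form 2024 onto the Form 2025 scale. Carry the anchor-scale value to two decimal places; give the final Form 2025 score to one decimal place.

402.6

Form 2024 → anchor (Cohort 1): v = (5.0/89.6)(448 − 358.0) + 18.4 = 23.42
anchor → Form 2025 (Cohort 2): y = (73.9/6.3)(23.42 − 18.9) + 349.6 = 402.6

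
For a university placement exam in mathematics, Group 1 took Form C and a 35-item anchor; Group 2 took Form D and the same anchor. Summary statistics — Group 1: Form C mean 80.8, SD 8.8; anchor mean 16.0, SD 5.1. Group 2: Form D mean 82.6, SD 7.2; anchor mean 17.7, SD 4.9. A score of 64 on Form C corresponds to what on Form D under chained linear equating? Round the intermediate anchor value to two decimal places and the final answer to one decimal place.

65.8

Form C → anchor (Group 1): v = (5.1/8.8)(64 − 80.8) + 16.0 = 6.26
anchor → Form D (Group 2): y = (7.2/4.9)(6.26 − 17.7) + 82.6 = 65.8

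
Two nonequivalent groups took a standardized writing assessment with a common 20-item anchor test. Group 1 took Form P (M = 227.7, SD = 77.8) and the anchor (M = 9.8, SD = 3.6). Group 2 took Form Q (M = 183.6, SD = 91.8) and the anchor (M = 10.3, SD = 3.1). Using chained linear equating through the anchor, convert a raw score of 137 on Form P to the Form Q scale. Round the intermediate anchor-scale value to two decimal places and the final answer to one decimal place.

44.4

Form P → anchor (Group 1): v = (3.6/77.8)(137 − 227.7) + 9.8 = 5.60
anchor → Form Q (Group 2): y = (91.8/3.1)(5.60 − 10.3) + 183.6 = 44.4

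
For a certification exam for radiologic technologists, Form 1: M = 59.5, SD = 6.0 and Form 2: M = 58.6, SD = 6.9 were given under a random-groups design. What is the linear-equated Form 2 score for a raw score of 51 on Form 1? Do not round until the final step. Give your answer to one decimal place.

Linear equating: y = (SD_Y/SD_X)(x − M_X) + M_Y
y = (6.9/6.0)(51 − 59.5) + 58.6
y = 1.150000 × -8.5 + 58.6 = -9.7750 + 58.6 = 48.8

48.8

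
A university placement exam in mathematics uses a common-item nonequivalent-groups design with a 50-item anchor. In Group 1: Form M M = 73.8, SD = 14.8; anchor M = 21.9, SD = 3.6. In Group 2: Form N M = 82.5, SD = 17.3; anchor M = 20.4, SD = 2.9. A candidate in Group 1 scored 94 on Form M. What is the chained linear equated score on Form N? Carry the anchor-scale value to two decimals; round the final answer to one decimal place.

120.7

Form M → anchor (Group 1): v = (3.6/14.8)(94 − 73.8) + 21.9 = 26.81
anchor → Form N (Group 2): y = (17.3/2.9)(26.81 − 20.4) + 82.5 = 120.7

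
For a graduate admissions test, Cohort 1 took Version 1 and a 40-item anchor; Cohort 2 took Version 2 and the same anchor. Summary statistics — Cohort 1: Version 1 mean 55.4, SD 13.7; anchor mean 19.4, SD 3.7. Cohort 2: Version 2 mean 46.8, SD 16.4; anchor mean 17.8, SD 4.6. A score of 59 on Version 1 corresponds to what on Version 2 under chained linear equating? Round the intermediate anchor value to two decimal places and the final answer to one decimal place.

Version 1 → anchor (Cohort 1): v = (3.7/13.7)(59 − 55.4) + 19.4 = 20.37
anchor → Version 2 (Cohort 2): y = (16.4/4.6)(20.37 − 17.8) + 46.8 = 56.0

56.0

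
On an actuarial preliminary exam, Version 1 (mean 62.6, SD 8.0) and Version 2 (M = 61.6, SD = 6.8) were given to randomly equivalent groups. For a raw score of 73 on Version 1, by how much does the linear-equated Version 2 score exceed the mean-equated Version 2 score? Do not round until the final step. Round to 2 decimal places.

-1.56

Mean-equated: 73 + (61.6 − 62.6) = 72.00
Linear-equated: (6.8/8.0)(73 − 62.6) + 61.6 = 70.440
Difference = 70.440 − 72.00 = -1.56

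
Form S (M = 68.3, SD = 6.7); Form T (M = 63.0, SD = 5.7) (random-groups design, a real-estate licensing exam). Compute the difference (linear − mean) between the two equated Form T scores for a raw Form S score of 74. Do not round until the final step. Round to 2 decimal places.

Mean-equated: 74 + (63.0 − 68.3) = 68.70
Linear-equated: (5.7/6.7)(74 − 68.3) + 63.0 = 67.849
Difference = 67.849 − 68.70 = -0.85

-0.85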